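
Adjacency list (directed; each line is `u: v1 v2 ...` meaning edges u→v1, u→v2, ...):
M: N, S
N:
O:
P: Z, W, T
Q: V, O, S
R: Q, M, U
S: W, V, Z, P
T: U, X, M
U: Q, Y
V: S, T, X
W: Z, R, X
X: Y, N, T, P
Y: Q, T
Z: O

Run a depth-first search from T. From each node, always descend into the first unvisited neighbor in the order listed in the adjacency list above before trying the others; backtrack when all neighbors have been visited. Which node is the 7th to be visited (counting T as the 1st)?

Z

Visit T
T → U
U → Q
Q → V
V → S
S → W
W → Z
Z → O
W → R
R → M
M → N
W → X
X → Y
X → P

Visit order: T, U, Q, V, S, W, Z, O, R, M, N, X, Y, P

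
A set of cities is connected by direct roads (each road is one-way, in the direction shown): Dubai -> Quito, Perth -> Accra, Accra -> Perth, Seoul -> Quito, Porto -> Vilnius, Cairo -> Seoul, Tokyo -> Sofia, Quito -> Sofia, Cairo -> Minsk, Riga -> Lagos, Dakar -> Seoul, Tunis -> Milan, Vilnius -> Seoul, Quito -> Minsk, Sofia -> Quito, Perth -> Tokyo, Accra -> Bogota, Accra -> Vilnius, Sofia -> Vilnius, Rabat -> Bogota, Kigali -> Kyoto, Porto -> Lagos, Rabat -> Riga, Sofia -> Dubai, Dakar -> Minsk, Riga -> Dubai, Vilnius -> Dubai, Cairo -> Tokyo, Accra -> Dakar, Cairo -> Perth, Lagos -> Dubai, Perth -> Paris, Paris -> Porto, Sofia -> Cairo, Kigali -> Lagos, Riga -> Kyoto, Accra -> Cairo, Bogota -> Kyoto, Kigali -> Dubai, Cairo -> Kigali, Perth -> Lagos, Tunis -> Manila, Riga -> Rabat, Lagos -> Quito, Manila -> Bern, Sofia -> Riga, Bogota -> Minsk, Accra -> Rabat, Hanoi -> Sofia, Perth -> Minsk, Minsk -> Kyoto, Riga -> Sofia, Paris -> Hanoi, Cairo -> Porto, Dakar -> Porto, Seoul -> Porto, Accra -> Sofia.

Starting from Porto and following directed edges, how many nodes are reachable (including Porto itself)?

BFS from Porto visits: Porto, Lagos, Vilnius, Dubai, Quito, Seoul, Minsk, Sofia, Kyoto, Cairo, Riga, Kigali, Perth, Tokyo, Rabat, Accra, Paris, Bogota, Dakar, Hanoi
Reachable nodes: 20 of 24 total.

20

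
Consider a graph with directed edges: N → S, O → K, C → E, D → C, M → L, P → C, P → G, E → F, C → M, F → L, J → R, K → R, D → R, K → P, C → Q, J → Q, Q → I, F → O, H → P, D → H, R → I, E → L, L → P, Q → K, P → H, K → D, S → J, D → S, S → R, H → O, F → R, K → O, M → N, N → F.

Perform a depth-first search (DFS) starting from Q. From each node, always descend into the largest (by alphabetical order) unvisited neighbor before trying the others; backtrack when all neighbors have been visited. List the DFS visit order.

Q, K, R, I, P, H, O, G, C, M, N, S, J, F, L, E, D

Visit Q
Q → K
K → R
R → I
K → P
P → H
H → O
P → G
P → C
C → M
M → N
N → S
S → J
N → F
F → L
C → E
K → D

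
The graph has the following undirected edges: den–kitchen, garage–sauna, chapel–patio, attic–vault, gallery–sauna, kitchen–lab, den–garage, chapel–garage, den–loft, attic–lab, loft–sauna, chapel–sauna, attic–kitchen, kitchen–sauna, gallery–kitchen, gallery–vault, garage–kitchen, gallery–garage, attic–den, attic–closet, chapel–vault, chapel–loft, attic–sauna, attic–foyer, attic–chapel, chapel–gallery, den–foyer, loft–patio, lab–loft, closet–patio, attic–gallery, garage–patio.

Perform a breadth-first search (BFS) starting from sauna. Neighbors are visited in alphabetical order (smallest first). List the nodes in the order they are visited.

Visit sauna; enqueue attic, chapel, gallery, garage, kitchen, loft → queue [attic, chapel, gallery, garage, kitchen, loft]
Visit attic; enqueue closet, den, foyer, lab, vault → queue [chapel, gallery, garage, kitchen, loft, closet, den, foyer, lab, vault]
Visit chapel; enqueue patio → queue [gallery, garage, kitchen, loft, closet, den, foyer, lab, vault, patio]
Visit gallery → queue [garage, kitchen, loft, closet, den, foyer, lab, vault, patio]
Visit garage → queue [kitchen, loft, closet, den, foyer, lab, vault, patio]
Visit kitchen → queue [loft, closet, den, foyer, lab, vault, patio]
Visit loft → queue [closet, den, foyer, lab, vault, patio]
Visit closet → queue [den, foyer, lab, vault, patio]
Visit den → queue [foyer, lab, vault, patio]
Visit foyer → queue [lab, vault, patio]
Visit lab → queue [vault, patio]
Visit vault → queue [patio]
Visit patio → queue []

sauna, attic, chapel, gallery, garage, kitchen, loft, closet, den, foyer, lab, vault, patio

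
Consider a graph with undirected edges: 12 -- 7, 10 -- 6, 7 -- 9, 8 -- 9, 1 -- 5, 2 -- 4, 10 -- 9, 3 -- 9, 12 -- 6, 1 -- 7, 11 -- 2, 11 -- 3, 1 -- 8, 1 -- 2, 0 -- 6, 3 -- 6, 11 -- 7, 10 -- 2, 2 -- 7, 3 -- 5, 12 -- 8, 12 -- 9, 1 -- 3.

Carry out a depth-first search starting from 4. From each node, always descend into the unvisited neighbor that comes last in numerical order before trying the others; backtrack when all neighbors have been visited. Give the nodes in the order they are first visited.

4 -> 2 -> 11 -> 7 -> 12 -> 9 -> 10 -> 6 -> 3 -> 5 -> 1 -> 8 -> 0

Visit 4
4 → 2
2 → 11
11 → 7
7 → 12
12 → 9
9 → 10
10 → 6
6 → 3
3 → 5
5 → 1
1 → 8
6 → 0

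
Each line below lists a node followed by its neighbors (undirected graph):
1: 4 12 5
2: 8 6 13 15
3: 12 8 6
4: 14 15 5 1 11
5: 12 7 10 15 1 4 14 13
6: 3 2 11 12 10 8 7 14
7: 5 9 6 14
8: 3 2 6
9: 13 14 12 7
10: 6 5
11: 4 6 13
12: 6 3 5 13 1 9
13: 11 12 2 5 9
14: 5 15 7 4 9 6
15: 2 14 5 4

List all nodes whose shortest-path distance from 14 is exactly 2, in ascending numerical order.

1, 2, 3, 8, 10, 11, 12, 13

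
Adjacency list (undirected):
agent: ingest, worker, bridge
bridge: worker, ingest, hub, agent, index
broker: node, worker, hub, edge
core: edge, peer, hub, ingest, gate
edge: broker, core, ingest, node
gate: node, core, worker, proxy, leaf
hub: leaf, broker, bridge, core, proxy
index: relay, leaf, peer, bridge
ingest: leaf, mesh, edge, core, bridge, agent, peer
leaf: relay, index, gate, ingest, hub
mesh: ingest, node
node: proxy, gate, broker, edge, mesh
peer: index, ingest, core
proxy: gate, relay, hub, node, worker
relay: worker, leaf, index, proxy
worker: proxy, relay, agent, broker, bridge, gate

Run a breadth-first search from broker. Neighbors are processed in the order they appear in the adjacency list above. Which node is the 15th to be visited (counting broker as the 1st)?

Visit broker; enqueue node, worker, hub, edge → queue [node, worker, hub, edge]
Visit node; enqueue proxy, gate, mesh → queue [worker, hub, edge, proxy, gate, mesh]
Visit worker; enqueue relay, agent, bridge → queue [hub, edge, proxy, gate, mesh, relay, agent, bridge]
Visit hub; enqueue leaf, core → queue [edge, proxy, gate, mesh, relay, agent, bridge, leaf, core]
Visit edge; enqueue ingest → queue [proxy, gate, mesh, relay, agent, bridge, leaf, core, ingest]
Visit proxy → queue [gate, mesh, relay, agent, bridge, leaf, core, ingest]
Visit gate → queue [mesh, relay, agent, bridge, leaf, core, ingest]
Visit mesh → queue [relay, agent, bridge, leaf, core, ingest]
Visit relay; enqueue index → queue [agent, bridge, leaf, core, ingest, index]
Visit agent → queue [bridge, leaf, core, ingest, index]
Visit bridge → queue [leaf, core, ingest, index]
Visit leaf → queue [core, ingest, index]
Visit core; enqueue peer → queue [ingest, index, peer]
Visit ingest → queue [index, peer]
Visit index → queue [peer]
Visit peer → queue []

Visit order: broker, node, worker, hub, edge, proxy, gate, mesh, relay, agent, bridge, leaf, core, ingest, index, peer

index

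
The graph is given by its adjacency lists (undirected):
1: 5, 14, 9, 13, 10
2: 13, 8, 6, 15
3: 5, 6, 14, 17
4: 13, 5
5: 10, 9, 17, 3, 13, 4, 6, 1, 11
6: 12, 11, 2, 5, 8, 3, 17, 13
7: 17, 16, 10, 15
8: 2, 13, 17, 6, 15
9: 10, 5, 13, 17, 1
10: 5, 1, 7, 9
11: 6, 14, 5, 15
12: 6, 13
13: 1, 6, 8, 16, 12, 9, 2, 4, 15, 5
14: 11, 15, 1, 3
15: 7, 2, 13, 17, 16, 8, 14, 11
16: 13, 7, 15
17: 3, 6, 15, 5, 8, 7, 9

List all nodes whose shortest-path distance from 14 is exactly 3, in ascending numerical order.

Level 0: 14
Level 1: 1, 3, 11, 15
Level 2: 2, 5, 6, 7, 8, 9, 10, 13, 16, 17
Level 3: 4, 12

4, 12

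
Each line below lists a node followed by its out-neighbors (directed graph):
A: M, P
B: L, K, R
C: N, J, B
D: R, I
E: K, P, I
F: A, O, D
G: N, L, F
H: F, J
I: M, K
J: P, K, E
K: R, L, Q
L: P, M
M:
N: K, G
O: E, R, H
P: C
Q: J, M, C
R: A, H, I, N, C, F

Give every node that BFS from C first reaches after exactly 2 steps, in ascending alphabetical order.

E, G, K, L, P, R

Level 0: C
Level 1: B, J, N
Level 2: E, G, K, L, P, R
Level 3: A, F, H, I, M, Q
Level 4: D, O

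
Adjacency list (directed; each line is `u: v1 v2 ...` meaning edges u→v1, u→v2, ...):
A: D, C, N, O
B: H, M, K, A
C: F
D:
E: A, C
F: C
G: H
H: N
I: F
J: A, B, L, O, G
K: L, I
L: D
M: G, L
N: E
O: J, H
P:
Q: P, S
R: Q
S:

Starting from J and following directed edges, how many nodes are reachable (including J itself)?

15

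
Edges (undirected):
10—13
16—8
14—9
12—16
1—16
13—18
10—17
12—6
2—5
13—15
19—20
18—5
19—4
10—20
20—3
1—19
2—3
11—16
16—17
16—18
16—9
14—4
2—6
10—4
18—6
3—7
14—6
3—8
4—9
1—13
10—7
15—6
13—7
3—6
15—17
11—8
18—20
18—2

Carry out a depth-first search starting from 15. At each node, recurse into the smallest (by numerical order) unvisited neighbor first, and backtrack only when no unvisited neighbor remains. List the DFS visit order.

15, 6, 2, 3, 7, 10, 4, 9, 14, 16, 1, 13, 18, 5, 20, 19, 8, 11, 12, 17

Visit 15
15 → 6
6 → 2
2 → 3
3 → 7
7 → 10
10 → 4
4 → 9
9 → 14
9 → 16
16 → 1
1 → 13
13 → 18
18 → 5
18 → 20
20 → 19
16 → 8
8 → 11
16 → 12
16 → 17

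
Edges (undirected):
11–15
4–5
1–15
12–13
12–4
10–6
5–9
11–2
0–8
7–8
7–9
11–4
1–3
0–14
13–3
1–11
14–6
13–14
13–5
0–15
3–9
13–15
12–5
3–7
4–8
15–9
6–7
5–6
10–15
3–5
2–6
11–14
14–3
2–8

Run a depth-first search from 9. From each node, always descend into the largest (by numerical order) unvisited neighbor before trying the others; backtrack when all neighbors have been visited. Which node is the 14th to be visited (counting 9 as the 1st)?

0

Visit 9
9 → 15
15 → 13
13 → 14
14 → 11
11 → 4
4 → 12
12 → 5
5 → 6
6 → 10
6 → 7
7 → 8
8 → 2
8 → 0
7 → 3
3 → 1

Visit order: 9, 15, 13, 14, 11, 4, 12, 5, 6, 10, 7, 8, 2, 0, 3, 1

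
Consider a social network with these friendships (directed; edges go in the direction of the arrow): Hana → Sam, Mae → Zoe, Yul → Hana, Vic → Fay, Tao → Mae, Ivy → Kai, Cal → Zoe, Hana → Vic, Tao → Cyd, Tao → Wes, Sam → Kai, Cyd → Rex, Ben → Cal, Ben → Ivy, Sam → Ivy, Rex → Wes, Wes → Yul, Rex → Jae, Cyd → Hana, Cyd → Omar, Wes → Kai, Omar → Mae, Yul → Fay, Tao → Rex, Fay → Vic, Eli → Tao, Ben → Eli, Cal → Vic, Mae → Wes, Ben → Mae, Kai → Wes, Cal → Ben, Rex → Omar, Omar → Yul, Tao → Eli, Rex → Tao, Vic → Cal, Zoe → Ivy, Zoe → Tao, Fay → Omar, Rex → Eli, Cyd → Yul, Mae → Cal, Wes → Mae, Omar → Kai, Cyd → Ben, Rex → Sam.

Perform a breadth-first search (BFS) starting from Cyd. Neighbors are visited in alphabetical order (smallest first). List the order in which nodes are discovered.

Visit Cyd; enqueue Ben, Hana, Omar, Rex, Yul → queue [Ben, Hana, Omar, Rex, Yul]
Visit Ben; enqueue Cal, Eli, Ivy, Mae → queue [Hana, Omar, Rex, Yul, Cal, Eli, Ivy, Mae]
Visit Hana; enqueue Sam, Vic → queue [Omar, Rex, Yul, Cal, Eli, Ivy, Mae, Sam, Vic]
Visit Omar; enqueue Kai → queue [Rex, Yul, Cal, Eli, Ivy, Mae, Sam, Vic, Kai]
Visit Rex; enqueue Jae, Tao, Wes → queue [Yul, Cal, Eli, Ivy, Mae, Sam, Vic, Kai, Jae, Tao, Wes]
Visit Yul; enqueue Fay → queue [Cal, Eli, Ivy, Mae, Sam, Vic, Kai, Jae, Tao, Wes, Fay]
Visit Cal; enqueue Zoe → queue [Eli, Ivy, Mae, Sam, Vic, Kai, Jae, Tao, Wes, Fay, Zoe]
Visit Eli → queue [Ivy, Mae, Sam, Vic, Kai, Jae, Tao, Wes, Fay, Zoe]
Visit Ivy → queue [Mae, Sam, Vic, Kai, Jae, Tao, Wes, Fay, Zoe]
Visit Mae → queue [Sam, Vic, Kai, Jae, Tao, Wes, Fay, Zoe]
Visit Sam → queue [Vic, Kai, Jae, Tao, Wes, Fay, Zoe]
Visit Vic → queue [Kai, Jae, Tao, Wes, Fay, Zoe]
Visit Kai → queue [Jae, Tao, Wes, Fay, Zoe]
Visit Jae → queue [Tao, Wes, Fay, Zoe]
Visit Tao → queue [Wes, Fay, Zoe]
Visit Wes → queue [Fay, Zoe]
Visit Fay → queue [Zoe]
Visit Zoe → queue []

Cyd, Ben, Hana, Omar, Rex, Yul, Cal, Eli, Ivy, Mae, Sam, Vic, Kai, Jae, Tao, Wes, Fay, Zoe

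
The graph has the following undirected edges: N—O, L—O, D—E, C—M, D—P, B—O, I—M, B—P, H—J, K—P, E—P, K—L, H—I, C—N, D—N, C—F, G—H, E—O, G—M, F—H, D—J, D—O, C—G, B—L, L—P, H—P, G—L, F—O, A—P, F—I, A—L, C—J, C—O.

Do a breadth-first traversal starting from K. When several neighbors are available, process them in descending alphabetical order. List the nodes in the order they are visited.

K, P, L, H, E, D, B, A, O, G, J, I, F, N, C, M

Visit K; enqueue P, L → queue [P, L]
Visit P; enqueue H, E, D, B, A → queue [L, H, E, D, B, A]
Visit L; enqueue O, G → queue [H, E, D, B, A, O, G]
Visit H; enqueue J, I, F → queue [E, D, B, A, O, G, J, I, F]
Visit E → queue [D, B, A, O, G, J, I, F]
Visit D; enqueue N → queue [B, A, O, G, J, I, F, N]
Visit B → queue [A, O, G, J, I, F, N]
Visit A → queue [O, G, J, I, F, N]
Visit O; enqueue C → queue [G, J, I, F, N, C]
Visit G; enqueue M → queue [J, I, F, N, C, M]
Visit J → queue [I, F, N, C, M]
Visit I → queue [F, N, C, M]
Visit F → queue [N, C, M]
Visit N → queue [C, M]
Visit C → queue [M]
Visit M → queue []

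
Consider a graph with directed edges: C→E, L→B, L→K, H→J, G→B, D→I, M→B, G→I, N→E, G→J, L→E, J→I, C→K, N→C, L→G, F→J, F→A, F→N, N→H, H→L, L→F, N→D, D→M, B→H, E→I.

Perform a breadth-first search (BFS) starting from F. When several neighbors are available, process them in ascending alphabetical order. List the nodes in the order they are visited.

F, A, J, N, I, C, D, E, H, K, M, L, B, G

Visit F; enqueue A, J, N → queue [A, J, N]
Visit A → queue [J, N]
Visit J; enqueue I → queue [N, I]
Visit N; enqueue C, D, E, H → queue [I, C, D, E, H]
Visit I → queue [C, D, E, H]
Visit C; enqueue K → queue [D, E, H, K]
Visit D; enqueue M → queue [E, H, K, M]
Visit E → queue [H, K, M]
Visit H; enqueue L → queue [K, M, L]
Visit K → queue [M, L]
Visit M; enqueue B → queue [L, B]
Visit L; enqueue G → queue [B, G]
Visit B → queue [G]
Visit G → queue []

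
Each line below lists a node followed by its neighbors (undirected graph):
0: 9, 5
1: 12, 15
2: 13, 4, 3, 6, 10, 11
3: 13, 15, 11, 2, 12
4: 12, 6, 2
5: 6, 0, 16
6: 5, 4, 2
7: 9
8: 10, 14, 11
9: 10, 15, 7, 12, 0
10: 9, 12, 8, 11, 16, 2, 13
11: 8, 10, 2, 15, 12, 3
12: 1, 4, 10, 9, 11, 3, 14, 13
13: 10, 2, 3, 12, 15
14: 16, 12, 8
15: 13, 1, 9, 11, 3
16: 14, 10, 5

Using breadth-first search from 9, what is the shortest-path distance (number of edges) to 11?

2

Level 0: 9
Level 1: 0, 7, 10, 12, 15
Level 2: 1, 2, 3, 4, 5, 8, 11, 13, 14, 16
Level 3: 6
11 first appears at level 2.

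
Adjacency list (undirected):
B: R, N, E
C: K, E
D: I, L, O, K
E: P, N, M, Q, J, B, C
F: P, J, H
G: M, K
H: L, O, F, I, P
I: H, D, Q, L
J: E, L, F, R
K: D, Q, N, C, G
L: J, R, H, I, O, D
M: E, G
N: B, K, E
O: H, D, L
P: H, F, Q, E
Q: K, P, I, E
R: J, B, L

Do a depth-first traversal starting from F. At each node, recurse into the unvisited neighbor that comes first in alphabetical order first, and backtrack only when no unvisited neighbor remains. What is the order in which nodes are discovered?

F H I D K C E B N R J L O M G P Q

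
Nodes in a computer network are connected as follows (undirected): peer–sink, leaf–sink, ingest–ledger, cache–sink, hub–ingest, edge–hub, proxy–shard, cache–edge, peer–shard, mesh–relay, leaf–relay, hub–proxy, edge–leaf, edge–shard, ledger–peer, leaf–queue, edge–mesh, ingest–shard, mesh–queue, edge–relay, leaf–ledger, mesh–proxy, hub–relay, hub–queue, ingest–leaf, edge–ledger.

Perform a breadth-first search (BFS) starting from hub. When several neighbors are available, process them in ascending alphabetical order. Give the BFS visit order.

hub, edge, ingest, proxy, queue, relay, cache, leaf, ledger, mesh, shard, sink, peer

Visit hub; enqueue edge, ingest, proxy, queue, relay → queue [edge, ingest, proxy, queue, relay]
Visit edge; enqueue cache, leaf, ledger, mesh, shard → queue [ingest, proxy, queue, relay, cache, leaf, ledger, mesh, shard]
Visit ingest → queue [proxy, queue, relay, cache, leaf, ledger, mesh, shard]
Visit proxy → queue [queue, relay, cache, leaf, ledger, mesh, shard]
Visit queue → queue [relay, cache, leaf, ledger, mesh, shard]
Visit relay → queue [cache, leaf, ledger, mesh, shard]
Visit cache; enqueue sink → queue [leaf, ledger, mesh, shard, sink]
Visit leaf → queue [ledger, mesh, shard, sink]
Visit ledger; enqueue peer → queue [mesh, shard, sink, peer]
Visit mesh → queue [shard, sink, peer]
Visit shard → queue [sink, peer]
Visit sink → queue [peer]
Visit peer → queue []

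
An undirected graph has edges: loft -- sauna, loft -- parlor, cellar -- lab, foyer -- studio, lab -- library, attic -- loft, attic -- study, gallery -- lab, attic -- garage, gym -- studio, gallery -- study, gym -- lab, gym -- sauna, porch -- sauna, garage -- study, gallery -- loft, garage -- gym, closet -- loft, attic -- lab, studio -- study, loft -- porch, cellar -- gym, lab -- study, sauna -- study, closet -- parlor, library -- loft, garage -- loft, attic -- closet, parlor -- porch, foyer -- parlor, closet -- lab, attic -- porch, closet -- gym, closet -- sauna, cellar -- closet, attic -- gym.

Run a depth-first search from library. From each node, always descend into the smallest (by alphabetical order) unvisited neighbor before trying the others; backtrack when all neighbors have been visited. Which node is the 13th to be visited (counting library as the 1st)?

Visit library
library → lab
lab → attic
attic → closet
closet → cellar
cellar → gym
gym → garage
garage → loft
loft → gallery
gallery → study
study → sauna
sauna → porch
porch → parlor
parlor → foyer
foyer → studio

Visit order: library, lab, attic, closet, cellar, gym, garage, loft, gallery, study, sauna, porch, parlor, foyer, studio

parlor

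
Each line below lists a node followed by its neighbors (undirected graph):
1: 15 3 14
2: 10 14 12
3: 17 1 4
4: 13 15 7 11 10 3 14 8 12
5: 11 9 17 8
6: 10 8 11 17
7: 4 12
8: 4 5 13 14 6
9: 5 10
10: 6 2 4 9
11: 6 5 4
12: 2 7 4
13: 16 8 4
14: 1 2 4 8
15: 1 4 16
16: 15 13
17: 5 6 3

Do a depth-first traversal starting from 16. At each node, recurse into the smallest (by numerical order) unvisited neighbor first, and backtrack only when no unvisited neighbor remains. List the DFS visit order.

16, 13, 4, 3, 1, 14, 2, 10, 6, 8, 5, 9, 11, 17, 12, 7, 15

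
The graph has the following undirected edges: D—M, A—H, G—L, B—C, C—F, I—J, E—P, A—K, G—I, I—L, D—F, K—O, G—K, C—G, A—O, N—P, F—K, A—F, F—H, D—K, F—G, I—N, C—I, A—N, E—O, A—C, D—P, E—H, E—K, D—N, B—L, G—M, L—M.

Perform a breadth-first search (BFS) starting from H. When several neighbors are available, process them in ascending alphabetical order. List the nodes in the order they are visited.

Visit H; enqueue A, E, F → queue [A, E, F]
Visit A; enqueue C, K, N, O → queue [E, F, C, K, N, O]
Visit E; enqueue P → queue [F, C, K, N, O, P]
Visit F; enqueue D, G → queue [C, K, N, O, P, D, G]
Visit C; enqueue B, I → queue [K, N, O, P, D, G, B, I]
Visit K → queue [N, O, P, D, G, B, I]
Visit N → queue [O, P, D, G, B, I]
Visit O → queue [P, D, G, B, I]
Visit P → queue [D, G, B, I]
Visit D; enqueue M → queue [G, B, I, M]
Visit G; enqueue L → queue [B, I, M, L]
Visit B → queue [I, M, L]
Visit I; enqueue J → queue [M, L, J]
Visit M → queue [L, J]
Visit L → queue [J]
Visit J → queue []

H -> A -> E -> F -> C -> K -> N -> O -> P -> D -> G -> B -> I -> M -> L -> J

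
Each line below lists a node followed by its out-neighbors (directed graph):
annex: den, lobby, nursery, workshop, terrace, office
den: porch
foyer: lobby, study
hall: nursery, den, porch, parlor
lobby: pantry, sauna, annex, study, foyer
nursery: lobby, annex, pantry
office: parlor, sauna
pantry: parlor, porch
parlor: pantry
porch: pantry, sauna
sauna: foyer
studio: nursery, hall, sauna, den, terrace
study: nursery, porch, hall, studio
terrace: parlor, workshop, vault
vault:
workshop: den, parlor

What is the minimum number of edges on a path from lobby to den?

2

Level 0: lobby
Level 1: annex, foyer, pantry, sauna, study
Level 2: den, hall, nursery, office, parlor, porch, studio, terrace, workshop
Level 3: vault
den first appears at level 2.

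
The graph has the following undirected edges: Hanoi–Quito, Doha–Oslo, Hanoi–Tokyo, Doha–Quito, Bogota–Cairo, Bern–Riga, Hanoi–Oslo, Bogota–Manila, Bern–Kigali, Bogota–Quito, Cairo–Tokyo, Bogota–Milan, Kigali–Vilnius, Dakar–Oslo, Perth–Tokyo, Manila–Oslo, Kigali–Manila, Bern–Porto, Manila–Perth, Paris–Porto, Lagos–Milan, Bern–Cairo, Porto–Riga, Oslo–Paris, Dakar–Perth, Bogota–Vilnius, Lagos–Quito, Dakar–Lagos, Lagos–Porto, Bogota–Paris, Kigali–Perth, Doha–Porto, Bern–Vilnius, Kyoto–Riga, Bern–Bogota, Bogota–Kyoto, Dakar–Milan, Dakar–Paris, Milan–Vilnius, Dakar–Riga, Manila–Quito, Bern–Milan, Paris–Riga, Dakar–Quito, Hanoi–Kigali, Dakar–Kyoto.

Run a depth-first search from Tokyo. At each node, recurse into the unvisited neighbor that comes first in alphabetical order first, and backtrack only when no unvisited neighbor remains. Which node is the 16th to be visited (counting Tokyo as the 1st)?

Visit Tokyo
Tokyo → Cairo
Cairo → Bern
Bern → Bogota
Bogota → Kyoto
Kyoto → Dakar
Dakar → Lagos
Lagos → Milan
Milan → Vilnius
Vilnius → Kigali
Kigali → Hanoi
Hanoi → Oslo
Oslo → Doha
Doha → Porto
Porto → Paris
Paris → Riga
Doha → Quito
Quito → Manila
Manila → Perth

Visit order: Tokyo, Cairo, Bern, Bogota, Kyoto, Dakar, Lagos, Milan, Vilnius, Kigali, Hanoi, Oslo, Doha, Porto, Paris, Riga, Quito, Manila, Perth

Riga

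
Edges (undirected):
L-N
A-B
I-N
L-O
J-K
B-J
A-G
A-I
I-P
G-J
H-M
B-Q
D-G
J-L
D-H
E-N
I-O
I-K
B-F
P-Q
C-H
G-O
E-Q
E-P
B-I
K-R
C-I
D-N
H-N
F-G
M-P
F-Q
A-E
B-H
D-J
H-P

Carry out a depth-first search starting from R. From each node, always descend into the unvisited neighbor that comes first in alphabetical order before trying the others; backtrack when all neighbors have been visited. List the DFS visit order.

Visit R
R → K
K → I
I → A
A → B
B → F
F → G
G → D
D → H
H → C
H → M
M → P
P → E
E → N
N → L
L → J
L → O
E → Q

R -> K -> I -> A -> B -> F -> G -> D -> H -> C -> M -> P -> E -> N -> L -> J -> O -> Q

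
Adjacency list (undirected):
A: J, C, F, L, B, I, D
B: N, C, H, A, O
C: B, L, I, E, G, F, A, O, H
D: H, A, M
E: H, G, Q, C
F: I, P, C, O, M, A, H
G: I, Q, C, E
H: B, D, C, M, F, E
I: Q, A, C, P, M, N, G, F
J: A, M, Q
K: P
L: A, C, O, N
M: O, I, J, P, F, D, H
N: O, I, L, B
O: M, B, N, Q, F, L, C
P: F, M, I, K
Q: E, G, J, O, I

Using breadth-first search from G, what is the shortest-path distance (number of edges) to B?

Level 0: G
Level 1: C, E, I, Q
Level 2: A, B, F, H, J, L, M, N, O, P
Level 3: D, K
B first appears at level 2.

2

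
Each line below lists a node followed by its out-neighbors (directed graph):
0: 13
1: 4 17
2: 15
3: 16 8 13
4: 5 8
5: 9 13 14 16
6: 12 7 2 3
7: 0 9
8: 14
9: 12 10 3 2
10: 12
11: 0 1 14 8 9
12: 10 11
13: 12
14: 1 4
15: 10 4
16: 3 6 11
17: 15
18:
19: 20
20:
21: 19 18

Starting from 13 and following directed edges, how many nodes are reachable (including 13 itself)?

BFS from 13 visits: 13, 12, 10, 11, 0, 1, 8, 9, 14, 4, 17, 2, 3, 5, 15, 16, 6, 7
Reachable nodes: 18 of 22 total.

18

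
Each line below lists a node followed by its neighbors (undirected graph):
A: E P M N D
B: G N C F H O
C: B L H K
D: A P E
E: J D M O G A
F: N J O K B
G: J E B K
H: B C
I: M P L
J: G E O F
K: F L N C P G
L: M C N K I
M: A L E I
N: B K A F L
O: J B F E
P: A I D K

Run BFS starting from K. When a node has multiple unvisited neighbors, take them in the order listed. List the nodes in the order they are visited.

Visit K; enqueue F, L, N, C, P, G → queue [F, L, N, C, P, G]
Visit F; enqueue J, O, B → queue [L, N, C, P, G, J, O, B]
Visit L; enqueue M, I → queue [N, C, P, G, J, O, B, M, I]
Visit N; enqueue A → queue [C, P, G, J, O, B, M, I, A]
Visit C; enqueue H → queue [P, G, J, O, B, M, I, A, H]
Visit P; enqueue D → queue [G, J, O, B, M, I, A, H, D]
Visit G; enqueue E → queue [J, O, B, M, I, A, H, D, E]
Visit J → queue [O, B, M, I, A, H, D, E]
Visit O → queue [B, M, I, A, H, D, E]
Visit B → queue [M, I, A, H, D, E]
Visit M → queue [I, A, H, D, E]
Visit I → queue [A, H, D, E]
Visit A → queue [H, D, E]
Visit H → queue [D, E]
Visit D → queue [E]
Visit E → queue []

K → F → L → N → C → P → G → J → O → B → M → I → A → H → D → E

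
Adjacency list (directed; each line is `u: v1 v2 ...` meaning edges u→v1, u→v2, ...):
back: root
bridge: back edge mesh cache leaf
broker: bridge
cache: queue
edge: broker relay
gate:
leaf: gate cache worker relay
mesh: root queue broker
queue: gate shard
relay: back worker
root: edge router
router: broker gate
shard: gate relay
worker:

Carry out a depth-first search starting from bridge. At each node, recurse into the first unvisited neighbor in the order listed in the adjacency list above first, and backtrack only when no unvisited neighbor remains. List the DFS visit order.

bridge, back, root, edge, broker, relay, worker, router, gate, mesh, queue, shard, cache, leaf

Visit bridge
bridge → back
back → root
root → edge
edge → broker
edge → relay
relay → worker
root → router
router → gate
bridge → mesh
mesh → queue
queue → shard
bridge → cache
bridge → leaf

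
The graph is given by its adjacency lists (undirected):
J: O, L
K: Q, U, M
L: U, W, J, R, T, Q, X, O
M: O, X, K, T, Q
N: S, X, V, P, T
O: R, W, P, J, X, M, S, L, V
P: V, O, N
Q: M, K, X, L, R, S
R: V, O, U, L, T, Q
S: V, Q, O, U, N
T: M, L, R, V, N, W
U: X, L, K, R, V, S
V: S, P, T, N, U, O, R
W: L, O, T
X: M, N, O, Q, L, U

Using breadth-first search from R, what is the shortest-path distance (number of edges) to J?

Level 0: R
Level 1: L, O, Q, T, U, V
Level 2: J, K, M, N, P, S, W, X
J first appears at level 2.

2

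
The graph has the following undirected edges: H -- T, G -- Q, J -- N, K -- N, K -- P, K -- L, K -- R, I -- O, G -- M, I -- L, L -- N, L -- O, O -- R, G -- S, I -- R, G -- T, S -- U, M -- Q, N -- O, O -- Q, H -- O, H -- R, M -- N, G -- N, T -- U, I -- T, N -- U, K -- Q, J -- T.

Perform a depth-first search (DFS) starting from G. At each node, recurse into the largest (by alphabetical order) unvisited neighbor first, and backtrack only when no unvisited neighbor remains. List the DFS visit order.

G, T, U, S, N, O, R, K, Q, M, P, L, I, H, J

Visit G
G → T
T → U
U → S
U → N
N → O
O → R
R → K
K → Q
Q → M
K → P
K → L
L → I
R → H
N → J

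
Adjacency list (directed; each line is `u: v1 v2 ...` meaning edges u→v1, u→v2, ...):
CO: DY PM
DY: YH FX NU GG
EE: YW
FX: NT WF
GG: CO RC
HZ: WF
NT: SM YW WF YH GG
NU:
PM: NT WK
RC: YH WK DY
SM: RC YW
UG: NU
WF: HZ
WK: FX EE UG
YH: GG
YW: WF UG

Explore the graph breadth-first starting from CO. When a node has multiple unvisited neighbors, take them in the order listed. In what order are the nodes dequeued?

Visit CO; enqueue DY, PM → queue [DY, PM]
Visit DY; enqueue YH, FX, NU, GG → queue [PM, YH, FX, NU, GG]
Visit PM; enqueue NT, WK → queue [YH, FX, NU, GG, NT, WK]
Visit YH → queue [FX, NU, GG, NT, WK]
Visit FX; enqueue WF → queue [NU, GG, NT, WK, WF]
Visit NU → queue [GG, NT, WK, WF]
Visit GG; enqueue RC → queue [NT, WK, WF, RC]
Visit NT; enqueue SM, YW → queue [WK, WF, RC, SM, YW]
Visit WK; enqueue EE, UG → queue [WF, RC, SM, YW, EE, UG]
Visit WF; enqueue HZ → queue [RC, SM, YW, EE, UG, HZ]
Visit RC → queue [SM, YW, EE, UG, HZ]
Visit SM → queue [YW, EE, UG, HZ]
Visit YW → queue [EE, UG, HZ]
Visit EE → queue [UG, HZ]
Visit UG → queue [HZ]
Visit HZ → queue []

CO → DY → PM → YH → FX → NU → GG → NT → WK → WF → RC → SM → YW → EE → UG → HZ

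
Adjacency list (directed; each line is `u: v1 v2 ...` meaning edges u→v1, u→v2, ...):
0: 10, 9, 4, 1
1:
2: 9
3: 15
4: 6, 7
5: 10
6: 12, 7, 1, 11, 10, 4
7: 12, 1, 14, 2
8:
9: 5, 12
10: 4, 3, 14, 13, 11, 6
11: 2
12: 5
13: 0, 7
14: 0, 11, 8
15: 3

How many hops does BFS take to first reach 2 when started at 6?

Level 0: 6
Level 1: 1, 4, 7, 10, 11, 12
Level 2: 2, 3, 5, 13, 14
Level 3: 0, 8, 9, 15
2 first appears at level 2.

2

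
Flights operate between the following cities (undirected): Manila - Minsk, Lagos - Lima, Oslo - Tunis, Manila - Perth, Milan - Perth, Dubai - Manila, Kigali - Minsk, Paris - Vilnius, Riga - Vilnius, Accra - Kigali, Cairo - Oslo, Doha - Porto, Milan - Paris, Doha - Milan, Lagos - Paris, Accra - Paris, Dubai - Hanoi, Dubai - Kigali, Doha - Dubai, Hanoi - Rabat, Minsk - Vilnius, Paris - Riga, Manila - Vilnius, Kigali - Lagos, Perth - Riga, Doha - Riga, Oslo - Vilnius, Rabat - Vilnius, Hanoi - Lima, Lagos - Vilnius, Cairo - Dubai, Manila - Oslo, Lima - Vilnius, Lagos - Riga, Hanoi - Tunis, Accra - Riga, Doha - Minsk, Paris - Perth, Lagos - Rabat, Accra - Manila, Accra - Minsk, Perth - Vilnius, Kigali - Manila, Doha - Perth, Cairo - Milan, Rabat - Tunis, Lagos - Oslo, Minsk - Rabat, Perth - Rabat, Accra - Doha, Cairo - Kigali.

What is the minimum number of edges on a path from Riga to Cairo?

3

Level 0: Riga
Level 1: Accra, Doha, Lagos, Paris, Perth, Vilnius
Level 2: Dubai, Kigali, Lima, Manila, Milan, Minsk, Oslo, Porto, Rabat
Level 3: Cairo, Hanoi, Tunis
Cairo first appears at level 3.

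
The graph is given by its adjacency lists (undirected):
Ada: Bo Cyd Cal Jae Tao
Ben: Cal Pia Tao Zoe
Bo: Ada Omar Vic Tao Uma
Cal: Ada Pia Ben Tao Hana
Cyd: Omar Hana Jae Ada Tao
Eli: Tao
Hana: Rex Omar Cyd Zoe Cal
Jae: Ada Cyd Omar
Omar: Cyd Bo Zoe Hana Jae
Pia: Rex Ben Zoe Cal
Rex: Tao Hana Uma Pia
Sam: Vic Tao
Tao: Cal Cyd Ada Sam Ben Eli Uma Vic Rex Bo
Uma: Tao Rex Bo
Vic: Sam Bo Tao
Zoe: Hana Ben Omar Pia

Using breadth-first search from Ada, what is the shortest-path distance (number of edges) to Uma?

2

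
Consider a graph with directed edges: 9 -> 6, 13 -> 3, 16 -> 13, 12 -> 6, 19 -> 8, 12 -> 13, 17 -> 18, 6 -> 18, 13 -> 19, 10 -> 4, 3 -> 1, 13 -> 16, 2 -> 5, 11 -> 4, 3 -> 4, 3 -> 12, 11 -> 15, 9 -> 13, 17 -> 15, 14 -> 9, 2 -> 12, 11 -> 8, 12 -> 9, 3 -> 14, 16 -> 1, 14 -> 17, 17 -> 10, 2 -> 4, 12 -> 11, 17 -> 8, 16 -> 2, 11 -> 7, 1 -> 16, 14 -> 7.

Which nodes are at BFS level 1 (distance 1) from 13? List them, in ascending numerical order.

3, 16, 19

Level 0: 13
Level 1: 3, 16, 19
Level 2: 1, 2, 4, 8, 12, 14
Level 3: 5, 6, 7, 9, 11, 17
Level 4: 10, 15, 18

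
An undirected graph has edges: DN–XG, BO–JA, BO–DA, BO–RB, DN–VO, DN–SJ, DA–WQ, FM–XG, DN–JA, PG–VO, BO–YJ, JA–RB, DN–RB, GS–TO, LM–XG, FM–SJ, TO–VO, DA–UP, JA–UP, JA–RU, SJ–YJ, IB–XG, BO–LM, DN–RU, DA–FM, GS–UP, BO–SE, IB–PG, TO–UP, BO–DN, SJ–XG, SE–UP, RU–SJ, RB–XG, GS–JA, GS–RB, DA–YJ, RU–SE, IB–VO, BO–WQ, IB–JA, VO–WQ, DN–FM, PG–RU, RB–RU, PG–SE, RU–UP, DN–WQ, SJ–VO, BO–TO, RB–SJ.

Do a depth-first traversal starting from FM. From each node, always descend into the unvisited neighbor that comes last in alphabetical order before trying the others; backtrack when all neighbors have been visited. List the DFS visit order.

FM XG SJ YJ DA WQ VO TO UP SE RU RB JA IB PG GS DN BO LM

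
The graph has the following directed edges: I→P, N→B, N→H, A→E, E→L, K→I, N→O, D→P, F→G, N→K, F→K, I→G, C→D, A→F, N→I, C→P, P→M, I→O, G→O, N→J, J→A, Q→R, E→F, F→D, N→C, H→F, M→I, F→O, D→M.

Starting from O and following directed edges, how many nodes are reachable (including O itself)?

BFS from O visits: O
Reachable nodes: 1 of 18 total.

1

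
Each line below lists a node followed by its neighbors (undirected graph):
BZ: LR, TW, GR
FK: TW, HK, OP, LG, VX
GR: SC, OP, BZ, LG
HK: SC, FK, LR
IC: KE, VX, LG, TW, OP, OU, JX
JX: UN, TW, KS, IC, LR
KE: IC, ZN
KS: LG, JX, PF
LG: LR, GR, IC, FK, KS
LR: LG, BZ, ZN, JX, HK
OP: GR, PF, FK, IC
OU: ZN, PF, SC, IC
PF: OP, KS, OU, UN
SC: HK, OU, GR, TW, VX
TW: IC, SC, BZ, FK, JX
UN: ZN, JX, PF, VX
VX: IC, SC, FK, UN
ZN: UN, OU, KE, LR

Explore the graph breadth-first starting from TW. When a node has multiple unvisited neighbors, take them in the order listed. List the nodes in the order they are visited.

TW, IC, SC, BZ, FK, JX, KE, VX, LG, OP, OU, HK, GR, LR, UN, KS, ZN, PF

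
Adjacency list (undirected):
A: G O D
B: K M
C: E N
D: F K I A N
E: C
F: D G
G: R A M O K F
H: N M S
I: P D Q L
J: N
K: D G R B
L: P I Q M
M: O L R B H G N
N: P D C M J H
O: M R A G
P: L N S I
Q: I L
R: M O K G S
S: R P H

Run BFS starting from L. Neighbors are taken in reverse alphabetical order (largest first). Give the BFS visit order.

L Q P M I S N R O H G B D J C K A F E

Visit L; enqueue Q, P, M, I → queue [Q, P, M, I]
Visit Q → queue [P, M, I]
Visit P; enqueue S, N → queue [M, I, S, N]
Visit M; enqueue R, O, H, G, B → queue [I, S, N, R, O, H, G, B]
Visit I; enqueue D → queue [S, N, R, O, H, G, B, D]
Visit S → queue [N, R, O, H, G, B, D]
Visit N; enqueue J, C → queue [R, O, H, G, B, D, J, C]
Visit R; enqueue K → queue [O, H, G, B, D, J, C, K]
Visit O; enqueue A → queue [H, G, B, D, J, C, K, A]
Visit H → queue [G, B, D, J, C, K, A]
Visit G; enqueue F → queue [B, D, J, C, K, A, F]
Visit B → queue [D, J, C, K, A, F]
Visit D → queue [J, C, K, A, F]
Visit J → queue [C, K, A, F]
Visit C; enqueue E → queue [K, A, F, E]
Visit K → queue [A, F, E]
Visit A → queue [F, E]
Visit F → queue [E]
Visit E → queue []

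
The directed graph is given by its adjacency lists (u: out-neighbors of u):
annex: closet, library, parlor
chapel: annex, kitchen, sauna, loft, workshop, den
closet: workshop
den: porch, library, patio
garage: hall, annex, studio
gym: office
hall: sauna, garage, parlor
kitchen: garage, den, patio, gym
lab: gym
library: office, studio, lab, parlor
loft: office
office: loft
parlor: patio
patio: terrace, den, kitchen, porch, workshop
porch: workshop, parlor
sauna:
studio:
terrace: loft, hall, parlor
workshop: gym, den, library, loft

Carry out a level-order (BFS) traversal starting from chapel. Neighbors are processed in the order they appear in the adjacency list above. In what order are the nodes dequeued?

chapel, annex, kitchen, sauna, loft, workshop, den, closet, library, parlor, garage, patio, gym, office, porch, studio, lab, hall, terrace

Visit chapel; enqueue annex, kitchen, sauna, loft, workshop, den → queue [annex, kitchen, sauna, loft, workshop, den]
Visit annex; enqueue closet, library, parlor → queue [kitchen, sauna, loft, workshop, den, closet, library, parlor]
Visit kitchen; enqueue garage, patio, gym → queue [sauna, loft, workshop, den, closet, library, parlor, garage, patio, gym]
Visit sauna → queue [loft, workshop, den, closet, library, parlor, garage, patio, gym]
Visit loft; enqueue office → queue [workshop, den, closet, library, parlor, garage, patio, gym, office]
Visit workshop → queue [den, closet, library, parlor, garage, patio, gym, office]
Visit den; enqueue porch → queue [closet, library, parlor, garage, patio, gym, office, porch]
Visit closet → queue [library, parlor, garage, patio, gym, office, porch]
Visit library; enqueue studio, lab → queue [parlor, garage, patio, gym, office, porch, studio, lab]
Visit parlor → queue [garage, patio, gym, office, porch, studio, lab]
Visit garage; enqueue hall → queue [patio, gym, office, porch, studio, lab, hall]
Visit patio; enqueue terrace → queue [gym, office, porch, studio, lab, hall, terrace]
Visit gym → queue [office, porch, studio, lab, hall, terrace]
Visit office → queue [porch, studio, lab, hall, terrace]
Visit porch → queue [studio, lab, hall, terrace]
Visit studio → queue [lab, hall, terrace]
Visit lab → queue [hall, terrace]
Visit hall → queue [terrace]
Visit terrace → queue []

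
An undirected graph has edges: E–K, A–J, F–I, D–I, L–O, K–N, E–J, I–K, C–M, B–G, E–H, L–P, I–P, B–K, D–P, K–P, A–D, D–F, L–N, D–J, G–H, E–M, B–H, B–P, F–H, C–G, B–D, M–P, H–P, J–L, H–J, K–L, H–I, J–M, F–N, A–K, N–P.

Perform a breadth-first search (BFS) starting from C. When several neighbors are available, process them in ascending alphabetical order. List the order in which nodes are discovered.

C -> G -> M -> B -> H -> E -> J -> P -> D -> K -> F -> I -> A -> L -> N -> O

Visit C; enqueue G, M → queue [G, M]
Visit G; enqueue B, H → queue [M, B, H]
Visit M; enqueue E, J, P → queue [B, H, E, J, P]
Visit B; enqueue D, K → queue [H, E, J, P, D, K]
Visit H; enqueue F, I → queue [E, J, P, D, K, F, I]
Visit E → queue [J, P, D, K, F, I]
Visit J; enqueue A, L → queue [P, D, K, F, I, A, L]
Visit P; enqueue N → queue [D, K, F, I, A, L, N]
Visit D → queue [K, F, I, A, L, N]
Visit K → queue [F, I, A, L, N]
Visit F → queue [I, A, L, N]
Visit I → queue [A, L, N]
Visit A → queue [L, N]
Visit L; enqueue O → queue [N, O]
Visit N → queue [O]
Visit O → queue []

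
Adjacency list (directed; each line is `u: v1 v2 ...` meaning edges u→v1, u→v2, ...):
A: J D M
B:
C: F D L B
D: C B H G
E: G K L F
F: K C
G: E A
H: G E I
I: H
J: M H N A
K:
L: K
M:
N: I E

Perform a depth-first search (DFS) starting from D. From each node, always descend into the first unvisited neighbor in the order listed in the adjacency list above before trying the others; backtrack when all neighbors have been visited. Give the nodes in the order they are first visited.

D -> C -> F -> K -> L -> B -> H -> G -> E -> A -> J -> M -> N -> I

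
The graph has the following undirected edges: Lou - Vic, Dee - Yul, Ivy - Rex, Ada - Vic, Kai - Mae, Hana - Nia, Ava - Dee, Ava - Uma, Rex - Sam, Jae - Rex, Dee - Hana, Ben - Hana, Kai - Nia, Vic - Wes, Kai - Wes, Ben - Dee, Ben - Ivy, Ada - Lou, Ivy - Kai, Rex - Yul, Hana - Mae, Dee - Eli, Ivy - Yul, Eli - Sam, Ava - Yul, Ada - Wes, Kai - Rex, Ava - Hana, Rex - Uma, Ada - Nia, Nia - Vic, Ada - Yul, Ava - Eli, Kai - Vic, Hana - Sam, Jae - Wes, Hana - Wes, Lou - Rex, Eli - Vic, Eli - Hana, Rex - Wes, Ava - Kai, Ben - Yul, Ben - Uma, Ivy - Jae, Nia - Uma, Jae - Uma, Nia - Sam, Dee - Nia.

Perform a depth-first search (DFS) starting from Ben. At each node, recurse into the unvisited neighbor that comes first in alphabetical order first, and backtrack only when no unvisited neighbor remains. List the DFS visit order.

Ben → Dee → Ava → Eli → Hana → Mae → Kai → Ivy → Jae → Rex → Lou → Ada → Nia → Sam → Uma → Vic → Wes → Yul

Visit Ben
Ben → Dee
Dee → Ava
Ava → Eli
Eli → Hana
Hana → Mae
Mae → Kai
Kai → Ivy
Ivy → Jae
Jae → Rex
Rex → Lou
Lou → Ada
Ada → Nia
Nia → Sam
Nia → Uma
Nia → Vic
Vic → Wes
Ada → Yul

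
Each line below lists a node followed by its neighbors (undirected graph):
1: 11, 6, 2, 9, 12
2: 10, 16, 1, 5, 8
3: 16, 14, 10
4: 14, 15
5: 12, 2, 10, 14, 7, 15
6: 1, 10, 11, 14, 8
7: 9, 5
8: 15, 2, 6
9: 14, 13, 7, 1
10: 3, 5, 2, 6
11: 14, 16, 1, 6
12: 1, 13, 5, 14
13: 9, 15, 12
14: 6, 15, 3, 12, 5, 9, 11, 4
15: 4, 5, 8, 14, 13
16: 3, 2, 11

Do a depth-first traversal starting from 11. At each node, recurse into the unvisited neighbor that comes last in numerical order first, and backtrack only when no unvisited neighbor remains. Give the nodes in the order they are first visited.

Visit 11
11 → 16
16 → 3
3 → 14
14 → 15
15 → 13
13 → 12
12 → 5
5 → 10
10 → 6
6 → 8
8 → 2
2 → 1
1 → 9
9 → 7
15 → 4

11 16 3 14 15 13 12 5 10 6 8 2 1 9 7 4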